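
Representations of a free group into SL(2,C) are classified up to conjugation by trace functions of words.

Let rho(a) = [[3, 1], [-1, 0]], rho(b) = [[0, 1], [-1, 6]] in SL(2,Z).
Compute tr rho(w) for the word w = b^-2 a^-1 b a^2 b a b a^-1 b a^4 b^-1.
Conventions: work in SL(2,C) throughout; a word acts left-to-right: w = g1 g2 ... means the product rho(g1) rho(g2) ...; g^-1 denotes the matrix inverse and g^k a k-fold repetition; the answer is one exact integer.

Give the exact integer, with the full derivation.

30814594

rho(b^-1) = [[6, -1], [1, 0]]
... * rho(b^-1) = [[6, -1], [1, 0]]  ->  [[35, -6], [6, -1]]
... * rho(a^-1) = [[0, -1], [1, 3]]  ->  [[-6, -53], [-1, -9]]
... * rho(b) = [[0, 1], [-1, 6]]  ->  [[53, -324], [9, -55]]
... * rho(a) = [[3, 1], [-1, 0]]  ->  [[483, 53], [82, 9]]
... * rho(a) = [[3, 1], [-1, 0]]  ->  [[1396, 483], [237, 82]]
... * rho(b) = [[0, 1], [-1, 6]]  ->  [[-483, 4294], [-82, 729]]
... * rho(a) = [[3, 1], [-1, 0]]  ->  [[-5743, -483], [-975, -82]]
... * rho(b) = [[0, 1], [-1, 6]]  ->  [[483, -8641], [82, -1467]]
... * rho(a^-1) = [[0, -1], [1, 3]]  ->  [[-8641, -26406], [-1467, -4483]]
... * rho(b) = [[0, 1], [-1, 6]]  ->  [[26406, -167077], [4483, -28365]]
... * rho(a) = [[3, 1], [-1, 0]]  ->  [[246295, 26406], [41814, 4483]]
... * rho(a) = [[3, 1], [-1, 0]]  ->  [[712479, 246295], [120959, 41814]]
... * rho(a) = [[3, 1], [-1, 0]]  ->  [[1891142, 712479], [321063, 120959]]
... * rho(a) = [[3, 1], [-1, 0]]  ->  [[4960947, 1891142], [842230, 321063]]
... * rho(b^-1) = [[6, -1], [1, 0]]  ->  [[31656824, -4960947], [5374443, -842230]]
tr = 31656824 + -842230 = 30814594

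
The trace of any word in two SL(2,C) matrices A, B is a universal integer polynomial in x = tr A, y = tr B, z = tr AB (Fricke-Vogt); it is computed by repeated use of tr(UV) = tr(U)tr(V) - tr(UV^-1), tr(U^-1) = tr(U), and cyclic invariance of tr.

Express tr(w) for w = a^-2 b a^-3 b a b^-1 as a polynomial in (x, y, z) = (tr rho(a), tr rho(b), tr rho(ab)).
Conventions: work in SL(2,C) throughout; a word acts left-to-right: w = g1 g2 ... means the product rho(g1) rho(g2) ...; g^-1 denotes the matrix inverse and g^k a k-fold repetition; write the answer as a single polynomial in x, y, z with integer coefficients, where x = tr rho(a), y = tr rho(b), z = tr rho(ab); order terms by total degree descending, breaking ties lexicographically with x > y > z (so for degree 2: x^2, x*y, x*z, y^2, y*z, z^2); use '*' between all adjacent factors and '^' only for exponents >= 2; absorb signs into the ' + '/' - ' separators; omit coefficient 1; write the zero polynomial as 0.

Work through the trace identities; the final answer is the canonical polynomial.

-x^5*y^2*z + x^6*y + x^4*y^3 + 2*x^4*y*z^2 - x^5*z + x^3*y^2*z - x^3*z^3 - 5*x^4*y - 2*x^2*y^3 - 3*x^2*y*z^2 + 4*x^3*z + x*y^2*z + x*z^3 + 5*x^2*y - 2*x*z + y

tr(a^-1 b) = tr(b) * tr(a) - tr(b a)  (eliminate a^-1) = x*y - z
tr(a^-2 b) = tr(a^-1 b) * tr(a) - tr(a^-1 b a)  (eliminate a^-1) = x^2*y - x*z - y
so tr(b^2 a) = tr(b) * tr(a b) - tr(a)  (reduce the b square) = y*z - x
reduce: tr(b^2) = tr(b) * tr(b) - tr(1)  (reduce the b square) = y^2 - 2
reduce: tr(a b^2 a) = tr(a) * tr(b^2 a) - tr(b^2)  (reduce the a square) = x*y*z - x^2 - y^2 + 2
tr(a b a b) = tr(b a) * tr(b a) - tr(1)  (split on b) = z^2 - 2
so tr(a b a) = tr(a) * tr(b a) - tr(b)  (reduce the a square) = x*z - y
tr(a b^2 a b) = tr(b) * tr(a b a b) - tr(a b a)  (reduce the b square) = y*z^2 - x*z - y
so tr(b a b^-1 a b) = tr(a b^2 a) * tr(b) - tr(a b^2 a b)  (eliminate b^-1) = x*y^2*z - x^2*y - y^3 - y*z^2 + x*z + 3*y
so tr(a b a b a) = tr(a) * tr(b a b a) - tr(b a b)  (reduce the a square) = x*z^2 - y*z - x
so tr(a b a b a b) = tr(a b) * tr(a b a b) - tr(a^-1 b^-1)  (split on a) = z^3 - 3*z
tr(b a b^-1 a b a) = tr(a b a b a) * tr(b) - tr(a b a b a b)  (eliminate b^-1) = x*y*z^2 - y^2*z - z^3 - x*y + 3*z
so tr(b a b^-1 a b a^-1) = tr(b a b^-1 a b) * tr(a) - tr(b a b^-1 a b a)  (eliminate a^-1) = x^2*y^2*z - x^3*y - x*y^3 - 2*x*y*z^2 + x^2*z + y^2*z + z^3 + 4*x*y - 3*z
reduce: tr(a^-1 b a b^-1 a b a^-1) = tr(b a b^-1 a b a^-1) * tr(a) - tr(b a b^-1 a b)  (eliminate a^-1) = x^3*y^2*z - x^4*y - x^2*y^3 - 2*x^2*y*z^2 + x^3*z + x*z^3 + 5*x^2*y + y^3 + y*z^2 - 4*x*z - 3*y
tr(b a^-3 b a b^-1 a) = tr(a^-1 b a b^-1 a b a^-1) * tr(a) - tr(a^-1 b a b^-1 a b)  (eliminate a^-1) = x^4*y^2*z - x^5*y - x^3*y^3 - 2*x^3*y*z^2 + x^4*z - x^2*y^2*z + x^2*z^3 + 6*x^3*y + 2*x*y^3 + 3*x*y*z^2 - 5*x^2*z - y^2*z - z^3 - 7*x*y + 3*z
so tr(a^-1 b a^-3 b a b^-1) = tr(b a^-3 b a b^-1) * tr(a) - tr(b a^-3 b a b^-1 a)  (eliminate a^-1) = -x^4*y^2*z + x^5*y + x^3*y^3 + 2*x^3*y*z^2 - x^4*z + x^2*y^2*z - x^2*z^3 - 5*x^3*y - 2*x*y^3 - 3*x*y*z^2 + 4*x^2*z + y^2*z + z^3 + 6*x*y - 3*z
tr(a^-2 b a^-3 b a b^-1) = tr(a^-1 b a^-3 b a b^-1) * tr(a) - tr(a^-1 b a^-3 b a b^-1 a)  (eliminate a^-1) = -x^5*y^2*z + x^6*y + x^4*y^3 + 2*x^4*y*z^2 - x^5*z + x^3*y^2*z - x^3*z^3 - 5*x^4*y - 2*x^2*y^3 - 3*x^2*y*z^2 + 4*x^3*z + x*y^2*z + x*z^3 + 5*x^2*y - 2*x*z + y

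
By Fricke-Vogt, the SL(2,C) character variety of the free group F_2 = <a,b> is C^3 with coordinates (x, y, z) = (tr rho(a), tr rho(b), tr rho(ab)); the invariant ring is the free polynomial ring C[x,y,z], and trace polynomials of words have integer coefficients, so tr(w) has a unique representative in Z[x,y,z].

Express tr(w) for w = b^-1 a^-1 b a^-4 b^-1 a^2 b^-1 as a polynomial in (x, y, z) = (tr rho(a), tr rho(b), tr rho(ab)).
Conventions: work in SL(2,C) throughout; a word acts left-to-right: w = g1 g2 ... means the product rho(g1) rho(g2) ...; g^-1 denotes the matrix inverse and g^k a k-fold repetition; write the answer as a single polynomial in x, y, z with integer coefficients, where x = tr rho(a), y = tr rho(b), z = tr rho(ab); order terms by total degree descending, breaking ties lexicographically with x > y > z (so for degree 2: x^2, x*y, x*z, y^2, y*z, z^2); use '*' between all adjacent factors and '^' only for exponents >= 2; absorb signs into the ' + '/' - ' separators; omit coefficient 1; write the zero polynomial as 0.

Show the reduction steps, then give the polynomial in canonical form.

x^6*y^3*z - x^7*y^2 - x^5*y^4 - 2*x^5*y^2*z^2 + x^6*y*z - 2*x^4*y^3*z + x^4*y*z^3 + 7*x^5*y^2 + 3*x^3*y^4 + 5*x^3*y^2*z^2 - 5*x^4*y*z - 2*x^2*y*z^3 - x^5 - 15*x^3*y^2 - x^3*z^2 - 2*x*y^4 - 2*x*y^2*z^2 + 7*x^2*y*z + 5*x^3 + 9*x*y^2 + 2*x*z^2 - y*z - 5*x

tr(a^-1) = tr(a) = x
so tr(a^-1 b) = tr(b) * tr(a) - tr(b a)  (eliminate a^-1) = x*y - z
reduce: tr(a^-1 b^-1) = tr(a^-1) * tr(b) - tr(a^-1 b)  (eliminate b^-1) = z
tr(a^-2 b^-1) = tr(a^-1 b^-1) * tr(a) - tr(a^-1 b^-1 a)  (eliminate a^-1) = x*z - y
tr(a^2) = tr(a) * tr(a) - tr(1)  (reduce the a square) = x^2 - 2
tr(a^2 b a) = tr(a) * tr(b a^2) - tr(b a)  (reduce the a square) = x^2*z - x*y - z
reduce: tr(b a b a) = tr(b a) * tr(b a) - tr(1)  (split on b) = z^2 - 2
so tr(b a b) = tr(b) * tr(a b) - tr(a)  (reduce the b square) = y*z - x
reduce: tr(a^2 b a b) = tr(a) * tr(b a b a) - tr(b a b)  (reduce the a square) = x*z^2 - y*z - x
tr(b^-1 a^2 b a) = tr(a^2 b a) * tr(b) - tr(a^2 b a b)  (eliminate b^-1) = x^2*y*z - x*y^2 - x*z^2 + x
tr(b^-1 a^2 b a^-1) = tr(b^-1 a^2 b) * tr(a) - tr(b^-1 a^2 b a)  (eliminate a^-1) = -x^2*y*z + x^3 + x*y^2 + x*z^2 - 3*x
so tr(a^-2 b^-1 a^2 b) = tr(b^-1 a^2 b a^-1) * tr(a) - tr(b^-1 a^2 b)  (eliminate a^-1) = -x^3*y*z + x^4 + x^2*y^2 + x^2*z^2 - 4*x^2 + 2
tr(a^-2 b^-1 a^2 b a^-1) = tr(a^-2 b^-1 a^2 b) * tr(a) - tr(a^-2 b^-1 a^2 b a)  (eliminate a^-1) = -x^4*y*z + x^5 + x^3*y^2 + x^3*z^2 + x^2*y*z - 5*x^3 - x*y^2 - x*z^2 + 5*x
tr(a^-4 b^-1 a^2 b) = tr(a^-2 b^-1 a^2 b a^-1) * tr(a) - tr(a^-2 b^-1 a^2 b)  (eliminate a^-1) = -x^5*y*z + x^6 + x^4*y^2 + x^4*z^2 + 2*x^3*y*z - 6*x^4 - 2*x^2*y^2 - 2*x^2*z^2 + 9*x^2 - 2
tr(a^-4 b^-1 a^2 b^-1) = tr(a^-4 b^-1 a^2) * tr(b) - tr(a^-4 b^-1 a^2 b)  (eliminate b^-1) = x^5*y*z - x^6 - x^4*y^2 - x^4*z^2 - 2*x^3*y*z + 6*x^4 + 2*x^2*y^2 + 2*x^2*z^2 + x*y*z - 9*x^2 - y^2 + 2
reduce: tr(b^-1 a b a) = tr(a b a) * tr(b) - tr(a b a b)  (eliminate b^-1) = x*y*z - y^2 - z^2 + 2
tr(a^-1 b^-1 a b) = tr(b^-1 a b) * tr(a) - tr(b^-1 a b a)  (eliminate a^-1) = -x*y*z + x^2 + y^2 + z^2 - 2
tr(a b a^-2 b^-1) = tr(a^-1 b^-1 a b) * tr(a) - tr(a^-1 b^-1 a b a)  (eliminate a^-1) = -x^2*y*z + x^3 + x*y^2 + x*z^2 - 3*x
so tr(b^-2 a b a^-2) = tr(a b a^-2 b^-1) * tr(b) - tr(a b a^-2)  (eliminate b^-1) = -x^2*y^2*z + x^3*y + x*y^3 + x*y*z^2 - 4*x*y + z
tr(a b^2 a) = tr(b) * tr(a^2 b) - tr(a^2)  (reduce the b square) = x*y*z - x^2 - y^2 + 2
so tr(b a^3 b) = tr(a) * tr(a b^2 a) - tr(a b^2)  (reduce the a square) = x^2*y*z - x^3 - x*y^2 - y*z + 3*x
reduce: tr(b a^3 b a) = tr(a) * tr(b a b a^2) - tr(b a b a)  (reduce the a square) = x^2*z^2 - x*y*z - x^2 - z^2 + 2
tr(a b a^-1 b a^2) = tr(b a^3 b) * tr(a) - tr(b a^3 b a)  (eliminate a^-1) = x^3*y*z - x^4 - x^2*y^2 - x^2*z^2 + 4*x^2 + z^2 - 2
tr(b a b^2 a) = tr(b) * tr(a b a b) - tr(a b a)  (reduce the b square) = y*z^2 - x*z - y
tr(b a b^2) = tr(b) * tr(b a b) - tr(b a)  (reduce the b square) = y^2*z - x*y - z
so tr(b a^2 b a b) = tr(a) * tr(b a b^2 a) - tr(b a b^2)  (reduce the a square) = x*y*z^2 - x^2*z - y^2*z + z
tr(b a b a b a) = tr(b a b a) * tr(b a) - tr(a b)  (split on b) = z^3 - 3*z
so tr(b a^2 b a b a) = tr(a) * tr(b a b a b a) - tr(b a b a b)  (reduce the a square) = x*z^3 - y*z^2 - 2*x*z + y
tr(a b a^-1 b a^2 b) = tr(b a^2 b a b) * tr(a) - tr(b a^2 b a b a)  (eliminate a^-1) = x^2*y*z^2 - x^3*z - x*y^2*z - x*z^3 + y*z^2 + 3*x*z - y
reduce: tr(a^-1 b a^2 b^-1 a b) = tr(a b a^-1 b a^2) * tr(b) - tr(a b a^-1 b a^2 b)  (eliminate b^-1) = x^3*y^2*z - x^4*y - x^2*y^3 - 2*x^2*y*z^2 + x^3*z + x*y^2*z + x*z^3 + 4*x^2*y - 3*x*z - y
so tr(b a^2 b^-1 a b) = tr(a b^2 a^2) * tr(b) - tr(a b^2 a^2 b)  (eliminate b^-1) = x^2*y^2*z - x^3*y - x*y^3 - x*y*z^2 + x^2*z + 3*x*y - z
tr(a b a^-2 b a^2 b^-1) = tr(a^-1 b a^2 b^-1 a b) * tr(a) - tr(a^-1 b a^2 b^-1 a b a)  (eliminate a^-1) = x^4*y^2*z - x^5*y - x^3*y^3 - 2*x^3*y*z^2 + x^4*z + x^2*z^3 + 5*x^3*y + x*y^3 + x*y*z^2 - 4*x^2*z - 4*x*y + z
reduce: tr(a b a^-2 b a^2) = tr(b a^3 b a^-1) * tr(a) - tr(b a^3 b)  (eliminate a^-1) = x^4*y*z - x^5 - x^3*y^2 - x^3*z^2 - x^2*y*z + 5*x^3 + x*y^2 + x*z^2 + y*z - 5*x
so tr(b a^2 b^-2 a b a^-2) = tr(a b a^-2 b a^2 b^-1) * tr(b) - tr(a b a^-2 b a^2)  (eliminate b^-1) = x^4*y^3*z - x^5*y^2 - x^3*y^4 - 2*x^3*y^2*z^2 + x^2*y*z^3 + x^5 + 6*x^3*y^2 + x^3*z^2 + x*y^4 + x*y^2*z^2 - 3*x^2*y*z - 5*x^3 - 5*x*y^2 - x*z^2 + 5*x
tr(b a^2 b^-2 a b a^-1) = tr(b^-1 a b a^-1 b a^2) * tr(b) - tr(b^-1 a b a^-1 b a^2 b)  (eliminate b^-1) = x^3*y^3*z - x^4*y^2 - x^2*y^4 - 2*x^2*y^2*z^2 + x*y^3*z + x*y*z^3 + x^4 + 5*x^2*y^2 + x^2*z^2 - 3*x*y*z - 4*x^2 - y^2 - z^2 + 2
tr(a^-3 b a^2 b^-2 a b) = tr(b a^2 b^-2 a b a^-2) * tr(a) - tr(b a^2 b^-2 a b a^-1)  (eliminate a^-1) = x^5*y^3*z - x^6*y^2 - x^4*y^4 - 2*x^4*y^2*z^2 - x^3*y^3*z + x^3*y*z^3 + x^6 + 7*x^4*y^2 + x^4*z^2 + 2*x^2*y^4 + 3*x^2*y^2*z^2 - 3*x^3*y*z - x*y^3*z - x*y*z^3 - 6*x^4 - 10*x^2*y^2 - 2*x^2*z^2 + 3*x*y*z + 9*x^2 + y^2 + z^2 - 2
tr(a^2 b^-2 a b a^-4 b) = tr(a^-3 b a^2 b^-2 a b) * tr(a) - tr(a^-3 b a^2 b^-2 a b a)  (eliminate a^-1) = x^6*y^3*z - x^7*y^2 - x^5*y^4 - 2*x^5*y^2*z^2 - 2*x^4*y^3*z + x^4*y*z^3 + x^7 + 8*x^5*y^2 + x^5*z^2 + 3*x^3*y^4 + 5*x^3*y^2*z^2 - 3*x^4*y*z - x^2*y^3*z - 2*x^2*y*z^3 - 7*x^5 - 16*x^3*y^2 - 3*x^3*z^2 - x*y^4 - x*y^2*z^2 + 6*x^2*y*z + 14*x^3 + 6*x*y^2 + 2*x*z^2 - 7*x
tr(b a^-4 b^-1 a^2 b^-2 a) = tr(a^2 b^-2 a b a^-4) * tr(b) - tr(a^2 b^-2 a b a^-4 b)  (eliminate b^-1) = -x^6*y^3*z + x^7*y^2 + x^5*y^4 + 2*x^5*y^2*z^2 + 2*x^4*y^3*z - x^4*y*z^3 - x^7 - 8*x^5*y^2 - x^5*z^2 - 3*x^3*y^4 - 5*x^3*y^2*z^2 + 3*x^4*y*z + 2*x^2*y*z^3 + 7*x^5 + 17*x^3*y^2 + 3*x^3*z^2 + 2*x*y^4 + 2*x*y^2*z^2 - 6*x^2*y*z - 14*x^3 - 10*x*y^2 - 2*x*z^2 + y*z + 7*x
so tr(b^-1 a^-1 b a^-4 b^-1 a^2 b^-1) = tr(b a^-4 b^-1 a^2 b^-2) * tr(a) - tr(b a^-4 b^-1 a^2 b^-2 a)  (eliminate a^-1) = x^6*y^3*z - x^7*y^2 - x^5*y^4 - 2*x^5*y^2*z^2 + x^6*y*z - 2*x^4*y^3*z + x^4*y*z^3 + 7*x^5*y^2 + 3*x^3*y^4 + 5*x^3*y^2*z^2 - 5*x^4*y*z - 2*x^2*y*z^3 - x^5 - 15*x^3*y^2 - x^3*z^2 - 2*x*y^4 - 2*x*y^2*z^2 + 7*x^2*y*z + 5*x^3 + 9*x*y^2 + 2*x*z^2 - y*z - 5*x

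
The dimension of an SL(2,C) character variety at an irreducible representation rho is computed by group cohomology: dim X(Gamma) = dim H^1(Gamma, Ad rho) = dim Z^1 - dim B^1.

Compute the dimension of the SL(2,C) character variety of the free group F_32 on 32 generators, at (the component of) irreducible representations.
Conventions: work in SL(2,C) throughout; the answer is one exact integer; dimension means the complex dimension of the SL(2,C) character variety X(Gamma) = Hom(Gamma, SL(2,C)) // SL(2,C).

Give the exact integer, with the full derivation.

Here Gamma is free of rank 32 — no relator constrains a cocycle.
A cocycle picks one sl_2 vector per generator freely, giving dim Z^1 = 3*32 = 96.
At an irreducible rho the centralizer of the image in sl_2 is 0, so the coboundary map sl_2 -> Z^1 is injective: dim B^1 = 3.
Therefore dim X = 96 - 3 = 93.

93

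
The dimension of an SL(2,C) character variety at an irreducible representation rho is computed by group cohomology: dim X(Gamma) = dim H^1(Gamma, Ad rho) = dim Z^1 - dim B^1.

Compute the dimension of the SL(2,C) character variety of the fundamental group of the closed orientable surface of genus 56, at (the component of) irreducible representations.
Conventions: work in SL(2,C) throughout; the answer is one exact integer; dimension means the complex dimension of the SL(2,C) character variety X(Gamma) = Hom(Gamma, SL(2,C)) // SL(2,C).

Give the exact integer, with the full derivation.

The genus-56 surface group: 2g = 112 generators, one relator prod [a_i, b_i].
Unconstrained cocycle data is one sl_2 vector per generator (336 dimensions), cut by the relator condition d_2(z) = 0.
d_2 is surjective at irreducible rho (its cokernel H^2 is dual to H^0 = 0), so dim Z^1 = 336 - 3 = 333.
dim B^1 = 3 (coboundaries, injective at irreducible rho).
dim H^1 = 333 - 3 = 330 = dim X.

330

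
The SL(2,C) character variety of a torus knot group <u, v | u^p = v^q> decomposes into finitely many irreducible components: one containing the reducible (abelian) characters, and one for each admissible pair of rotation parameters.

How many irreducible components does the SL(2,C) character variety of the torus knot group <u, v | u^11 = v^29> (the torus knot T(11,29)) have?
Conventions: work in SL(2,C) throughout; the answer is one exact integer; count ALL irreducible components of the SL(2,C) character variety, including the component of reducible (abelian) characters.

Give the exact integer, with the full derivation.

For T(11,29): irreducibility forces the central element u^11 = v^29 to one of +I, -I.
So on each irreducible component the traces are pinned: tr(u) = 2*cos(pi*alpha/11) with 1 <= alpha <= 10, tr(v) = 2*cos(pi*beta/29) with 1 <= beta <= 28.
The two central values (-1)^alpha I and (-1)^beta I must be the same matrix, so alpha and beta share a parity.
count pairs: odd alpha (5 choices) x odd beta (14), plus even alpha (5) x even beta (14): 5*14 + 5*14 = 140.
components with irreducible characters: 140; plus the single component of reducible (abelian) characters: total 141.

141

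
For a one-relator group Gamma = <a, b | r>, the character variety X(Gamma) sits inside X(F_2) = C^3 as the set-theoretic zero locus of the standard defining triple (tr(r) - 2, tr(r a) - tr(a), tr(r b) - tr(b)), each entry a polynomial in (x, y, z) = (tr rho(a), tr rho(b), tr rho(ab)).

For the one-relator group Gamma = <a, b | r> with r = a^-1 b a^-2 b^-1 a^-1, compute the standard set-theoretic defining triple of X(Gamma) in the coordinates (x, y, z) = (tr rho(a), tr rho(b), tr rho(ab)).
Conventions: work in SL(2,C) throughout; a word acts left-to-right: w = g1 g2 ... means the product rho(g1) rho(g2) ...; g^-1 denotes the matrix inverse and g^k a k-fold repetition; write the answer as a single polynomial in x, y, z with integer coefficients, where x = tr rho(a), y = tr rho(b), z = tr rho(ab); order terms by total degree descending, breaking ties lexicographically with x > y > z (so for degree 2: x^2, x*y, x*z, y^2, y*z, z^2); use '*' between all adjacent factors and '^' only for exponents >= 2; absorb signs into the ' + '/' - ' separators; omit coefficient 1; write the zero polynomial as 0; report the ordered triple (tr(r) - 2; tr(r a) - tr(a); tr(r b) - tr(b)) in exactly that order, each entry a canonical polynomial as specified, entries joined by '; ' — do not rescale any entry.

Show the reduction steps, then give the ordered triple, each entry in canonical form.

and tr(a^-1 b) = tr(b) tr(a) - tr(b a) = x*y - z
tr(a^-1 b a^-1) = tr(a^-1 b) tr(a) - tr(a^-1 b a) = x^2*y - x*z - y
next, tr(a^-1 b a^-2) = tr(a^-1 b a^-1) tr(a) - tr(a^-1 b) = x^3*y - x^2*z - 2*x*y + z
tr(b^2) = tr(b) tr(b) - tr(1) = y^2 - 2
tr(b^2 a) = tr(b) tr(a b) - tr(a) = y*z - x
tr(a^-1 b^2) = tr(b^2) tr(a) - tr(b^2 a) = x*y^2 - y*z - x
tr(b a^-2 b) = tr(a^-1 b^2) tr(a) - tr(a^-1 b^2 a) = x^2*y^2 - x*y*z - x^2 - y^2 + 2
next, tr(b a b a) = tr(a b) tr(a b) - tr(1) = z^2 - 2
next, tr(a^-1 b a b) = tr(b a b) tr(a) - tr(b a b a) = x*y*z - x^2 - z^2 + 2
next, tr(b a^-2 b a) = tr(a^-1 b a b) tr(a) - tr(a^-1 b a b a) = x^2*y*z - x^3 - x*z^2 - y*z + 3*x
tr(a^-1 b a^-2 b) = tr(b a^-2 b) tr(a) - tr(b a^-2 b a) = x^3*y^2 - 2*x^2*y*z - x*y^2 + x*z^2 + y*z - x
next, tr(b a^-2 b^-1 a^-1) = tr(a^-1 b a^-2) tr(b) - tr(a^-1 b a^-2 b) = x^2*y*z - x*y^2 - x*z^2 + x
and tr(a^-2) = tr(a^-1) tr(a) - tr(1) = x^2 - 2
next, tr(a^-1 b a^-2 b^-1 a^-1) = tr(b a^-2 b^-1 a^-1) tr(a) - tr(b a^-2 b^-1) = x^3*y*z - x^2*y^2 - x^2*z^2 + 2
next, tr(a^-1 b a^-1 b) = tr(b a^-1 b) tr(a) - tr(b a^-1 b a)  (eliminate a^-1) = x^2*y^2 - 2*x*y*z + z^2 - 2
and tr(a^-1 b a^-1 b a^-2) = tr(a^-1 b a^-1 b a^-1) tr(a) - tr(a^-1 b a^-1 b)  (eliminate a^-1) = x^4*y^2 - 2*x^3*y*z - 2*x^2*y^2 + x^2*z^2 + 3*x*y*z - x^2 - z^2 + 2
and tr(b^3) = tr(b) tr(b^2) - tr(b)  (reduce the b square) = y^3 - 3*y
and tr(b^3 a) = tr(b) tr(a b^2) - tr(a b)  (reduce the b square) = y^2*z - x*y - z
tr(b^2 a^-1 b) = tr(b^3) tr(a) - tr(b^3 a)  (eliminate a^-1) = x*y^3 - y^2*z - 2*x*y + z
and tr(a b a) = tr(a) tr(b a) - tr(b)  (reduce the a square) = x*z - y
tr(b a b^2 a) = tr(b) tr(a b a b) - tr(a b a)  (reduce the b square) = y*z^2 - x*z - y
tr(b^2 a^-1 b a) = tr(b a b^2) tr(a) - tr(b a b^2 a)  (eliminate a^-1) = x*y^2*z - x^2*y - y*z^2 + y
next, tr(b a^-1 b a^-1 b) = tr(b^2 a^-1 b) tr(a) - tr(b^2 a^-1 b a)  (eliminate a^-1) = x^2*y^3 - 2*x*y^2*z - x^2*y + y*z^2 + x*z - y
tr(b a b a b a) = tr(a b a b) tr(a b) - tr(b a)  (split on a) = z^3 - 3*z
and tr(b a^-1 b a b a) = tr(b a b a b) tr(a) - tr(b a b a b a)  (eliminate a^-1) = x*y*z^2 - x^2*z - z^3 - x*y + 3*z
tr(b a^-1 b a^-1 b a) = tr(b a^-1 b a b) tr(a) - tr(b a^-1 b a b a)  (eliminate a^-1) = x^2*y^2*z - x^3*y - 2*x*y*z^2 + x^2*z + z^3 + 2*x*y - 3*z
and tr(b a^-1 b a^-1 b a^-1) = tr(b a^-1 b a^-1 b) tr(a) - tr(b a^-1 b a^-1 b a)  (eliminate a^-1) = x^3*y^3 - 3*x^2*y^2*z + 3*x*y*z^2 - z^3 - 3*x*y + 3*z
tr(a^-1 b a^-1 b a^-2 b) = tr(b a^-1 b a^-1 b a^-1) tr(a) - tr(b a^-1 b a^-1 b)  (eliminate a^-1) = x^4*y^3 - 3*x^3*y^2*z - x^2*y^3 + 3*x^2*y*z^2 + 2*x*y^2*z - x*z^3 - 2*x^2*y - y*z^2 + 2*x*z + y
tr(a^-1 b a^-2 b^-1 a^-1 b) = tr(a^-1 b a^-1 b a^-2) tr(b) - tr(a^-1 b a^-1 b a^-2 b)  (eliminate b^-1) = x^3*y^2*z - x^2*y^3 - 2*x^2*y*z^2 + x*y^2*z + x*z^3 + x^2*y - 2*x*z + y
assemble the triple (tr(r) - 2; tr(r a) - x; tr(r b) - y)

x^3*y*z - x^2*y^2 - x^2*z^2; x^2*y*z - x*y^2 - x*z^2; x^3*y^2*z - x^2*y^3 - 2*x^2*y*z^2 + x*y^2*z + x*z^3 + x^2*y - 2*x*z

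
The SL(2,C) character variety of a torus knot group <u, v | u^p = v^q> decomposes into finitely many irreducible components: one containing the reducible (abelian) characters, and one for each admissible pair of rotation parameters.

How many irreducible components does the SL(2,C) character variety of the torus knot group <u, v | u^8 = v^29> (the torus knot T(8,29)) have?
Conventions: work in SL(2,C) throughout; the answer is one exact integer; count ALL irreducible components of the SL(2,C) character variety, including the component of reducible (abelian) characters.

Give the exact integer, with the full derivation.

Gamma = < u, v | u^8 = v^29 > (torus knot T(8,29)); the central element u^8 = v^29 acts as +I or -I in any irreducible SL(2,C) representation.
This locks tr(u) to 2*cos(pi*alpha/8), alpha in 1..7, and tr(v) to 2*cos(pi*beta/29), beta in 1..28, on each component of irreducible characters.
Consistency of u^8 = (-1)^alpha I with v^29 = (-1)^beta I forces alpha = beta (mod 2).
Counting: 4 odd alphas x 14 odd betas + 3 even alphas x 14 even betas = 56 + 42 = 98.
components with irreducible characters: 98; plus the single component of reducible (abelian) characters: total 99.

99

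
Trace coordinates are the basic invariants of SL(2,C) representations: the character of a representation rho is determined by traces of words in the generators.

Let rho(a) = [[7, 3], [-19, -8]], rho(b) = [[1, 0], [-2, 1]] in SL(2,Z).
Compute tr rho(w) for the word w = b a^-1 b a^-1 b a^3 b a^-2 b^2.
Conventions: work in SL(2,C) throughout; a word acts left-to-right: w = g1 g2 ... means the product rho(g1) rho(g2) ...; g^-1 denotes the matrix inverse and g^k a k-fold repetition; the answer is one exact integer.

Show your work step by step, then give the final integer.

rho(b) = [[1, 0], [-2, 1]]
... * rho(a^-1) = [[-8, -3], [19, 7]]  ->  [[-8, -3], [35, 13]]
... * rho(b) = [[1, 0], [-2, 1]]  ->  [[-2, -3], [9, 13]]
... * rho(a^-1) = [[-8, -3], [19, 7]]  ->  [[-41, -15], [175, 64]]
... * rho(b) = [[1, 0], [-2, 1]]  ->  [[-11, -15], [47, 64]]
... * rho(a) = [[7, 3], [-19, -8]]  ->  [[208, 87], [-887, -371]]
... * rho(a) = [[7, 3], [-19, -8]]  ->  [[-197, -72], [840, 307]]
... * rho(a) = [[7, 3], [-19, -8]]  ->  [[-11, -15], [47, 64]]
... * rho(b) = [[1, 0], [-2, 1]]  ->  [[19, -15], [-81, 64]]
... * rho(a^-1) = [[-8, -3], [19, 7]]  ->  [[-437, -162], [1864, 691]]
... * rho(a^-1) = [[-8, -3], [19, 7]]  ->  [[418, 177], [-1783, -755]]
... * rho(b) = [[1, 0], [-2, 1]]  ->  [[64, 177], [-273, -755]]
... * rho(b) = [[1, 0], [-2, 1]]  ->  [[-290, 177], [1237, -755]]
tr = -290 + -755 = -1045

-1045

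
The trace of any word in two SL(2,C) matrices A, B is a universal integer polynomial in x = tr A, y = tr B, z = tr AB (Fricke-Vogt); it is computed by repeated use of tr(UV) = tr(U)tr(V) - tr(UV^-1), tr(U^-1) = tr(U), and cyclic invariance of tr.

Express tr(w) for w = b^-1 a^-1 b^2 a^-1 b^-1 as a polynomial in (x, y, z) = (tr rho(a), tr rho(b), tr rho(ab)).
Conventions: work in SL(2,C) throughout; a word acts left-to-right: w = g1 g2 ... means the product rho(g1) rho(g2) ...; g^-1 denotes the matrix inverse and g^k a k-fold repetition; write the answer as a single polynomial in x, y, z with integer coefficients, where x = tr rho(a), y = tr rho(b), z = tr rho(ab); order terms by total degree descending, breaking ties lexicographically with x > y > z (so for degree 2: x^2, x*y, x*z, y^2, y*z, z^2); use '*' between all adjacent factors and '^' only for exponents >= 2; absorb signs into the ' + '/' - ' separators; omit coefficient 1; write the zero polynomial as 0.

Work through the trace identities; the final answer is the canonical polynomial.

x*y^3*z - x^2*y^2 - y^4 - y^2*z^2 + x^2 + 4*y^2 - 2

trace(b^2) = trace(b) * trace(b) - trace(1)  (reduce the b square) = y^2 - 2
so trace(b^2 a) = trace(b) * trace(a b) - trace(a)  (reduce the b square) = y*z - x
so trace(b^2 a^-1) = trace(b^2) * trace(a) - trace(b^2 a)  (eliminate a^-1) = x*y^2 - y*z - x
trace(a^-1 b^2 a^-1) = trace(b^2 a^-1) * trace(a) - trace(b^2)  (eliminate a^-1) = x^2*y^2 - x*y*z - x^2 - y^2 + 2
so trace(b^3) = trace(b) * trace(b^2) - trace(b)  (reduce the b square) = y^3 - 3*y
trace(b^3 a) = trace(b) * trace(a b^2) - trace(a b)  (reduce the b square) = y^2*z - x*y - z
trace(b a^-1 b^2) = trace(b^3) * trace(a) - trace(b^3 a)  (eliminate a^-1) = x*y^3 - y^2*z - 2*x*y + z
so trace(a b a b) = trace(b a) * trace(b a) - trace(1)  (split on b) = z^2 - 2
reduce: trace(a b a) = trace(a) * trace(b a) - trace(b)  (reduce the a square) = x*z - y
so trace(b^2 a b a) = trace(b) * trace(a b a b) - trace(a b a)  (reduce the b square) = y*z^2 - x*z - y
reduce: trace(b a^-1 b^2 a) = trace(b^2 a b) * trace(a) - trace(b^2 a b a)  (eliminate a^-1) = x*y^2*z - x^2*y - y*z^2 + y
so trace(a^-1 b^2 a^-1 b) = trace(b a^-1 b^2) * trace(a) - trace(b a^-1 b^2 a)  (eliminate a^-1) = x^2*y^3 - 2*x*y^2*z - x^2*y + y*z^2 + x*z - y
trace(a^-1 b^2 a^-1 b^-1) = trace(a^-1 b^2 a^-1) * trace(b) - trace(a^-1 b^2 a^-1 b)  (eliminate b^-1) = x*y^2*z - y^3 - y*z^2 - x*z + 3*y
reduce: trace(b^-1 a^-1 b^2 a^-1 b^-1) = trace(a^-1 b^2 a^-1 b^-1) * trace(b) - trace(a^-1 b^2 a^-1)  (eliminate b^-1) = x*y^3*z - x^2*y^2 - y^4 - y^2*z^2 + x^2 + 4*y^2 - 2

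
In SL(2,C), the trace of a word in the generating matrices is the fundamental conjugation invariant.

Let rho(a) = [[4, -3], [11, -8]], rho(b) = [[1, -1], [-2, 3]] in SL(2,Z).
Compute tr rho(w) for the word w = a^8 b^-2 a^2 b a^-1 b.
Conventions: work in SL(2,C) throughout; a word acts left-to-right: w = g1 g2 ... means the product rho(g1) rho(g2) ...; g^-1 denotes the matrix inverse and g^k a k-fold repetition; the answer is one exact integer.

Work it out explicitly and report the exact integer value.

rho(a) = [[4, -3], [11, -8]]
... * rho(a) = [[4, -3], [11, -8]]  ->  [[-17, 12], [-44, 31]]
... * rho(a) = [[4, -3], [11, -8]]  ->  [[64, -45], [165, -116]]
... * rho(a) = [[4, -3], [11, -8]]  ->  [[-239, 168], [-616, 433]]
... * rho(a) = [[4, -3], [11, -8]]  ->  [[892, -627], [2299, -1616]]
... * rho(a) = [[4, -3], [11, -8]]  ->  [[-3329, 2340], [-8580, 6031]]
... * rho(a) = [[4, -3], [11, -8]]  ->  [[12424, -8733], [32021, -22508]]
... * rho(a) = [[4, -3], [11, -8]]  ->  [[-46367, 32592], [-119504, 84001]]
... * rho(b^-1) = [[3, 1], [2, 1]]  ->  [[-73917, -13775], [-190510, -35503]]
... * rho(b^-1) = [[3, 1], [2, 1]]  ->  [[-249301, -87692], [-642536, -226013]]
... * rho(a) = [[4, -3], [11, -8]]  ->  [[-1961816, 1449439], [-5056287, 3735712]]
... * rho(a) = [[4, -3], [11, -8]]  ->  [[8096565, -5710064], [20867684, -14716835]]
... * rho(b) = [[1, -1], [-2, 3]]  ->  [[19516693, -25226757], [50301354, -65018189]]
... * rho(a^-1) = [[-8, 3], [-11, 4]]  ->  [[121360783, -42356949], [312789247, -109168694]]
... * rho(b) = [[1, -1], [-2, 3]]  ->  [[206074681, -248431630], [531126635, -640295329]]
tr = 206074681 + -640295329 = -434220648

-434220648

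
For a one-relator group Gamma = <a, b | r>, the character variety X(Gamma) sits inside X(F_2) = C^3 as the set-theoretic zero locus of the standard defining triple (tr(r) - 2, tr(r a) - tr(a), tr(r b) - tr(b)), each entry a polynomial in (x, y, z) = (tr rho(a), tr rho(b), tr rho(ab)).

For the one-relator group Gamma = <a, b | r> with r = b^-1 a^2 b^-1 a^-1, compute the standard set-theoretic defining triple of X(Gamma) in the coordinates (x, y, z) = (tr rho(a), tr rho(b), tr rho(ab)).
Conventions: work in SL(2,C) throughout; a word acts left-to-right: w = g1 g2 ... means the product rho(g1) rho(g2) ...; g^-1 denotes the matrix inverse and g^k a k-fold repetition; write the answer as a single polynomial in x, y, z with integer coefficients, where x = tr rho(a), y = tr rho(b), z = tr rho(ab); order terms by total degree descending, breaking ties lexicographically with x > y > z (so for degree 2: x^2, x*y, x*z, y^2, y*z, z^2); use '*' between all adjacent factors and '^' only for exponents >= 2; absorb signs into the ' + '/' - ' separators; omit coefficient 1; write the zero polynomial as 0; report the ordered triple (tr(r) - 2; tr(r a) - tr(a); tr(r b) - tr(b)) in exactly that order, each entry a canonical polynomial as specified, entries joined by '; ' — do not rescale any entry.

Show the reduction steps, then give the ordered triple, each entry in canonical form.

x^2*y*z - x^3 - x*z^2 - y*z + 3*x - 2; x^2*y^2 - x*y*z - x^2 - y^2 - x + 2; x*y - y - z

tr(a b^-1) = tr(a)*tr(b) - tr(a b)  (eliminate b^-1) = x*y - z
tr(a^2) = tr(a)*tr(a) - tr(1)  (reduce the a square) = x^2 - 2
tr(a b a) = tr(a)*tr(b a) - tr(b)  (reduce the a square) = x*z - y
tr(a b a^2) = tr(a)*tr(a b a) - tr(a b)  (reduce the a square) = x^2*z - x*y - z
tr(b a b a) = tr(a b)*tr(a b) - tr(1)  (split on a) = z^2 - 2
tr(b a b) = tr(b)*tr(a b) - tr(a)  (reduce the b square) = y*z - x
tr(a b a^2 b) = tr(a)*tr(b a b a) - tr(b a b)  (reduce the a square) = x*z^2 - y*z - x
tr(b a^2 b^-1 a) = tr(a b a^2)*tr(b) - tr(a b a^2 b)  (eliminate b^-1) = x^2*y*z - x*y^2 - x*z^2 + x
tr(a^2 b^-1 a^-1 b) = tr(b a^2 b^-1)*tr(a) - tr(b a^2 b^-1 a)  (eliminate a^-1) = -x^2*y*z + x^3 + x*y^2 + x*z^2 - 3*x
tr(b^-1 a^2 b^-1 a^-1) = tr(a^2 b^-1 a^-1)*tr(b) - tr(a^2 b^-1 a^-1 b)  (eliminate b^-1) = x^2*y*z - x^3 - x*z^2 - y*z + 3*x
tr(a^2 b^-1) = tr(a^2)*tr(b) - tr(a^2 b) = x^2*y - x*z - y
tr(b^-1 a^2 b^-1) = tr(a^2 b^-1)*tr(b) - tr(a^2) = x^2*y^2 - x*y*z - x^2 - y^2 + 2
assemble the triple (tr(r) - 2; tr(r a) - x; tr(r b) - y)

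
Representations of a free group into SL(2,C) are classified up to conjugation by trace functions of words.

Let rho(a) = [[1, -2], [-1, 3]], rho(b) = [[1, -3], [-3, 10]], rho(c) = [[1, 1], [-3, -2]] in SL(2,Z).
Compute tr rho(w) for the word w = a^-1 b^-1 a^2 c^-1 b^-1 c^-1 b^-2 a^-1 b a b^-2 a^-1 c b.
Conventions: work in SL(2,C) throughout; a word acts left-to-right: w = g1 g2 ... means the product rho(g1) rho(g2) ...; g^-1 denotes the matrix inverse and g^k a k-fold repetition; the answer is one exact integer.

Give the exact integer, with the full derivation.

139175935

rho(a^-1) = [[3, 2], [1, 1]]
... * rho(b^-1) = [[10, 3], [3, 1]]  ->  [[36, 11], [13, 4]]
... * rho(a) = [[1, -2], [-1, 3]]  ->  [[25, -39], [9, -14]]
... * rho(a) = [[1, -2], [-1, 3]]  ->  [[64, -167], [23, -60]]
... * rho(c^-1) = [[-2, -1], [3, 1]]  ->  [[-629, -231], [-226, -83]]
... * rho(b^-1) = [[10, 3], [3, 1]]  ->  [[-6983, -2118], [-2509, -761]]
... * rho(c^-1) = [[-2, -1], [3, 1]]  ->  [[7612, 4865], [2735, 1748]]
... * rho(b^-1) = [[10, 3], [3, 1]]  ->  [[90715, 27701], [32594, 9953]]
... * rho(b^-1) = [[10, 3], [3, 1]]  ->  [[990253, 299846], [355799, 107735]]
... * rho(a^-1) = [[3, 2], [1, 1]]  ->  [[3270605, 2280352], [1175132, 819333]]
... * rho(b) = [[1, -3], [-3, 10]]  ->  [[-3570451, 12991705], [-1282867, 4667934]]
... * rho(a) = [[1, -2], [-1, 3]]  ->  [[-16562156, 46116017], [-5950801, 16569536]]
... * rho(b^-1) = [[10, 3], [3, 1]]  ->  [[-27273509, -3570451], [-9799402, -1282867]]
... * rho(b^-1) = [[10, 3], [3, 1]]  ->  [[-283446443, -85390978], [-101842621, -30681073]]
... * rho(a^-1) = [[3, 2], [1, 1]]  ->  [[-935730307, -652283864], [-336208936, -234366315]]
... * rho(c) = [[1, 1], [-3, -2]]  ->  [[1021121285, 368837421], [366890009, 132523694]]
... * rho(b) = [[1, -3], [-3, 10]]  ->  [[-85390978, 625010355], [-30681073, 224566913]]
tr = -85390978 + 224566913 = 139175935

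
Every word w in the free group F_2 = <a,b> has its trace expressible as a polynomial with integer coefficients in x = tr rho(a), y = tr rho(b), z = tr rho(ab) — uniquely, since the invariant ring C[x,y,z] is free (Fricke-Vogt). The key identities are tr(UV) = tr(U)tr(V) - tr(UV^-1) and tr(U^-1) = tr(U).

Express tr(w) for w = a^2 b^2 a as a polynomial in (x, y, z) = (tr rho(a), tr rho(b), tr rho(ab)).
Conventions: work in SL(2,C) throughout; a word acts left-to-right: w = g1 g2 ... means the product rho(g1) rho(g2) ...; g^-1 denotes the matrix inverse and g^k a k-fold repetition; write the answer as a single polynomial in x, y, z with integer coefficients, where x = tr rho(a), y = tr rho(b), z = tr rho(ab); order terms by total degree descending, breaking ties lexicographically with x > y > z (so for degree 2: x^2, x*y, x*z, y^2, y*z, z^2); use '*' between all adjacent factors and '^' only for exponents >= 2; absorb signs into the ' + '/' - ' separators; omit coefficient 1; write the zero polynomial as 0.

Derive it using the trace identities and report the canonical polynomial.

reduce: tr(b^2 a) = tr(b) tr(a b) - tr(a)  (reduce the b square) = y*z - x
reduce: tr(b^2) = tr(b) tr(b) - tr(1)  (reduce the b square) = y^2 - 2
tr(b^2 a^2) = tr(a) tr(b^2 a) - tr(b^2)  (reduce the a square) = x*y*z - x^2 - y^2 + 2
tr(a^2 b^2 a) = tr(a) tr(b^2 a^2) - tr(b^2 a)  (reduce the a square) = x^2*y*z - x^3 - x*y^2 - y*z + 3*x

x^2*y*z - x^3 - x*y^2 - y*z + 3*x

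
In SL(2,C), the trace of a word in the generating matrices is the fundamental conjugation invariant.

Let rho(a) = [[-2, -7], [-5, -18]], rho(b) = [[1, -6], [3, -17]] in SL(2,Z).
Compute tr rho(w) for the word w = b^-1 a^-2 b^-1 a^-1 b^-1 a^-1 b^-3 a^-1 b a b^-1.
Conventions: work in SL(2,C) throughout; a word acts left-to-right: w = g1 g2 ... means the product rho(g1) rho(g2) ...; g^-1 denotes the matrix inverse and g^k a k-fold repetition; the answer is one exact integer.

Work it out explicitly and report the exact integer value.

rho(b^-1) = [[-17, 6], [-3, 1]]
... * rho(a^-1) = [[-18, 7], [5, -2]]  ->  [[336, -131], [59, -23]]
... * rho(a^-1) = [[-18, 7], [5, -2]]  ->  [[-6703, 2614], [-1177, 459]]
... * rho(b^-1) = [[-17, 6], [-3, 1]]  ->  [[106109, -37604], [18632, -6603]]
... * rho(a^-1) = [[-18, 7], [5, -2]]  ->  [[-2097982, 817971], [-368391, 143630]]
... * rho(b^-1) = [[-17, 6], [-3, 1]]  ->  [[33211781, -11769921], [5831757, -2066716]]
... * rho(a^-1) = [[-18, 7], [5, -2]]  ->  [[-656661663, 256022309], [-115305206, 44955731]]
... * rho(b^-1) = [[-17, 6], [-3, 1]]  ->  [[10395181344, -3683947669], [1825321309, -646875505]]
... * rho(b^-1) = [[-17, 6], [-3, 1]]  ->  [[-165666239841, 58687140395], [-29089835738, 10305052349]]
... * rho(b^-1) = [[-17, 6], [-3, 1]]  ->  [[2640264656112, -935310298651], [463612050499, -164233962079]]
... * rho(a^-1) = [[-18, 7], [5, -2]]  ->  [[-52201315303271, 20352473190086], [-9166186719377, 3573752277651]]
... * rho(b) = [[1, -6], [3, -17]]  ->  [[8856104266987, -32784152411836], [1555070113576, -5756668403805]]
... * rho(a) = [[-2, -7], [-5, -18]]  ->  [[146208553525206, 528122013544139], [25673201791873, 92734540473458]]
... * rho(b^-1) = [[-17, 6], [-3, 1]]  ->  [[-4069911450560919, 1405373334695375], [-714648051882215, 246773751224696]]
tr = -4069911450560919 + 246773751224696 = -3823137699336223

-3823137699336223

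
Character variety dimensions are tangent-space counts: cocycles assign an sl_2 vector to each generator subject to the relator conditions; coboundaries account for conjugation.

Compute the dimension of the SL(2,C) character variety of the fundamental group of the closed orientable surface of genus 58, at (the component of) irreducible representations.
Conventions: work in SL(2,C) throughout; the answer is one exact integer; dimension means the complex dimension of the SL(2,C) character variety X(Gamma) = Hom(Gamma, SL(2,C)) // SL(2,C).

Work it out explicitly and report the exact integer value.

pi_1 of the closed genus-58 surface has 116 generators bound by the single product-of-commutators relator.
Before the relator condition, cocycle space has dim 3*116 = 348.
At an irreducible rho, H^2 = coker(d_2) vanishes (Poincare duality: H^2 is dual to H^0 = invariants = 0), so d_2 is surjective onto sl_2 and dim Z^1 = 348 - 3 = 345.
As always at irreducible rho, dim B^1 = 3.
Hence dim X = 345 - 3 = 342.

342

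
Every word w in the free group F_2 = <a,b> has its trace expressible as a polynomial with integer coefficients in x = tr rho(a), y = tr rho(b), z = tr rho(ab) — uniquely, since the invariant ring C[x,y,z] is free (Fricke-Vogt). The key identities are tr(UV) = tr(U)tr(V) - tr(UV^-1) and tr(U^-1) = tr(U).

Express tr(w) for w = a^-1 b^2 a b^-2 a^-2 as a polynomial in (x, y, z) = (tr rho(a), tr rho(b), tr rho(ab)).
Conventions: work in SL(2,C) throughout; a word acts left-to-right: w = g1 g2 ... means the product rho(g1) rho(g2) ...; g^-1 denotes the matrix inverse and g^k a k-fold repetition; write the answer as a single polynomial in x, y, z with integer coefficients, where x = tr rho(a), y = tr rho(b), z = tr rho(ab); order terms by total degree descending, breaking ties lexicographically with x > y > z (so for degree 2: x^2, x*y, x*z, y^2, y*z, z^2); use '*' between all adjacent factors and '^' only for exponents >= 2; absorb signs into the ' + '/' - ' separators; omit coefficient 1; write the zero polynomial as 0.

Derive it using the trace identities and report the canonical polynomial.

-x^3*y^3*z + x^4*y^2 + x^2*y^4 + x^2*y^2*z^2 + x*y^3*z - 5*x^2*y^2 - y^4 - y^2*z^2 + x^2 + 4*y^2 - 2

tr(a^2 b) = tr(a) tr(b a) - tr(b) = x*z - y
tr(a^2) = tr(a) tr(a) - tr(1) = x^2 - 2
tr(a b^2 a) = tr(b) tr(a^2 b) - tr(a^2) = x*y*z - x^2 - y^2 + 2
tr(a b a b) = tr(a b) tr(a b) - tr(1)   [split at repeated a] = z^2 - 2
tr(a b^2 a b) = tr(b) tr(a b a b) - tr(a b a) = y*z^2 - x*z - y
tr(b^2 a b^-1 a) = tr(a b^2 a) tr(b) - tr(a b^2 a b) = x*y^2*z - x^2*y - y^3 - y*z^2 + x*z + 3*y
tr(a^-1 b^2 a b^-1) = tr(b^2 a b^-1) tr(a) - tr(b^2 a b^-1 a) = -x*y^2*z + x^2*y + y^3 + y*z^2 - 3*y
tr(a^-2 b^2 a b^-1) = tr(a^-1 b^2 a b^-1) tr(a) - tr(a^-1 b^2 a b^-1 a) = -x^2*y^2*z + x^3*y + x*y^3 + x*y*z^2 - 3*x*y - z
tr(b^2) = tr(b) tr(b) - tr(1) = y^2 - 2
tr(b^2 a) = tr(b) tr(a b) - tr(a) = y*z - x
tr(a^-1 b^2) = tr(b^2) tr(a) - tr(b^2 a) = x*y^2 - y*z - x
tr(a^-2 b^2 a b^-2) = tr(a^-2 b^2 a b^-1) tr(b) - tr(a^-2 b^2 a) = -x^2*y^3*z + x^3*y^2 + x*y^4 + x*y^2*z^2 - 4*x*y^2 + x
tr(a^-1 b^2 a b^-2) = tr(b^-1 a^-1 b^2 a) tr(b) - tr(b^-1 a^-1 b^2 a b) = -x*y^3*z + x^2*y^2 + y^4 + y^2*z^2 - 4*y^2 + 2
tr(a^-1 b^2 a b^-2 a^-2) = tr(a^-2 b^2 a b^-2) tr(a) - tr(a^-2 b^2 a b^-2 a) = -x^3*y^3*z + x^4*y^2 + x^2*y^4 + x^2*y^2*z^2 + x*y^3*z - 5*x^2*y^2 - y^4 - y^2*z^2 + x^2 + 4*y^2 - 2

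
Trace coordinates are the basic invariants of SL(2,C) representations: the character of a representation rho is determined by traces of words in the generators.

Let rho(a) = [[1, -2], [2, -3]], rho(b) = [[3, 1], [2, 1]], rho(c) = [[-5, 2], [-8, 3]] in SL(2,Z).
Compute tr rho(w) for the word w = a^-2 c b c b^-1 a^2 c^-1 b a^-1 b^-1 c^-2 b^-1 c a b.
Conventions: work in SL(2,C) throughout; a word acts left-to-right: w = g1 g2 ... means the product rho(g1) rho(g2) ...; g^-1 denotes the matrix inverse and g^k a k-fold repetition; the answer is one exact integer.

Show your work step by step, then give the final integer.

rho(a^-1) = [[-3, 2], [-2, 1]]
... * rho(a^-1) = [[-3, 2], [-2, 1]]  ->  [[5, -4], [4, -3]]
... * rho(c) = [[-5, 2], [-8, 3]]  ->  [[7, -2], [4, -1]]
... * rho(b) = [[3, 1], [2, 1]]  ->  [[17, 5], [10, 3]]
... * rho(c) = [[-5, 2], [-8, 3]]  ->  [[-125, 49], [-74, 29]]
... * rho(b^-1) = [[1, -1], [-2, 3]]  ->  [[-223, 272], [-132, 161]]
... * rho(a) = [[1, -2], [2, -3]]  ->  [[321, -370], [190, -219]]
... * rho(a) = [[1, -2], [2, -3]]  ->  [[-419, 468], [-248, 277]]
... * rho(c^-1) = [[3, -2], [8, -5]]  ->  [[2487, -1502], [1472, -889]]
... * rho(b) = [[3, 1], [2, 1]]  ->  [[4457, 985], [2638, 583]]
... * rho(a^-1) = [[-3, 2], [-2, 1]]  ->  [[-15341, 9899], [-9080, 5859]]
... * rho(b^-1) = [[1, -1], [-2, 3]]  ->  [[-35139, 45038], [-20798, 26657]]
... * rho(c^-1) = [[3, -2], [8, -5]]  ->  [[254887, -154912], [150862, -91689]]
... * rho(c^-1) = [[3, -2], [8, -5]]  ->  [[-474635, 264786], [-280926, 156721]]
... * rho(b^-1) = [[1, -1], [-2, 3]]  ->  [[-1004207, 1268993], [-594368, 751089]]
... * rho(c) = [[-5, 2], [-8, 3]]  ->  [[-5130909, 1798565], [-3036872, 1064531]]
... * rho(a) = [[1, -2], [2, -3]]  ->  [[-1533779, 4866123], [-907810, 2880151]]
... * rho(b) = [[3, 1], [2, 1]]  ->  [[5130909, 3332344], [3036872, 1972341]]
tr = 5130909 + 1972341 = 7103250

7103250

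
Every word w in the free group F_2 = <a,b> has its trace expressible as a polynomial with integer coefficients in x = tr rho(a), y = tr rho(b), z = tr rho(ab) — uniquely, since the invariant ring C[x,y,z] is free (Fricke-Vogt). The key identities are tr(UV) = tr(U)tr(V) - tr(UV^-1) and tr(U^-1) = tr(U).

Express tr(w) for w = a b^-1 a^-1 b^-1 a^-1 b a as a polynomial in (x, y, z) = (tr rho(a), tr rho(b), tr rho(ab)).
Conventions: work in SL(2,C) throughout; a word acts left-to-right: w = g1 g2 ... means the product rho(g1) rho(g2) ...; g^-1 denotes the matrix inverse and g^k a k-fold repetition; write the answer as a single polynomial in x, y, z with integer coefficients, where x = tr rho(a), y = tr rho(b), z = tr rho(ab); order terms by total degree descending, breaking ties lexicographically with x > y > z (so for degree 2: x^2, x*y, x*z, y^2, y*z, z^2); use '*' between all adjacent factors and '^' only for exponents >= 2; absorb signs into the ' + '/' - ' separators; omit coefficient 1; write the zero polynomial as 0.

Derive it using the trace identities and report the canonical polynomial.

tr(a b a) = tr(a) * tr(b a) - tr(b) = x*z - y
tr(a b a b) = tr(b a) * tr(b a) - tr(1)   [split at repeated b] = z^2 - 2
tr(b a b^-1 a) = tr(a b a) * tr(b) - tr(a b a b) = x*y*z - y^2 - z^2 + 2
tr(b^-1 a^-1 b a) = tr(b a b^-1) * tr(a) - tr(b a b^-1 a) = -x*y*z + x^2 + y^2 + z^2 - 2
tr(a^2) = tr(a) * tr(a) - tr(1) = x^2 - 2
tr(b a^2 b) = tr(b) * tr(a^2 b) - tr(a^2) = x*y*z - x^2 - y^2 + 2
reduce: tr(b a b^2 a) = tr(b) * tr(a b a b) - tr(a b a) = y*z^2 - x*z - y
so tr(b a b) = tr(b) * tr(a b) - tr(a) = y*z - x
so tr(b a b^2) = tr(b) * tr(b a b) - tr(b a) = y^2*z - x*y - z
tr(b a^2 b a b) = tr(a) * tr(b a b^2 a) - tr(b a b^2) = x*y*z^2 - x^2*z - y^2*z + z
reduce: tr(b a b a b a) = tr(b a) * tr(b a b a) - tr(b^-1 a^-1)   [split at repeated b] = z^3 - 3*z
tr(b a^2 b a b a) = tr(a) * tr(b a b a b a) - tr(b a b a b) = x*z^3 - y*z^2 - 2*x*z + y
so tr(a^-1 b a^2 b a b) = tr(b a^2 b a b) * tr(a) - tr(b a^2 b a b a) = x^2*y*z^2 - x^3*z - x*y^2*z - x*z^3 + y*z^2 + 3*x*z - y
so tr(b^-1 a^-1 b a^2 b a) = tr(a^-1 b a^2 b a) * tr(b) - tr(a^-1 b a^2 b a b) = -x^2*y*z^2 + x^3*z + 2*x*y^2*z + x*z^3 - x^2*y - y^3 - y*z^2 - 3*x*z + 3*y
tr(a^-1 b^-1 a^-1 b a^2 b) = tr(b^-1 a^-1 b a^2 b) * tr(a) - tr(b^-1 a^-1 b a^2 b a) = x^2*y*z^2 - x^3*z - 2*x*y^2*z - x*z^3 + x^2*y + y^3 + y*z^2 + 4*x*z - 3*y
reduce: tr(a b^-1 a^-1 b^-1 a^-1 b a) = tr(a^-1 b^-1 a^-1 b a^2) * tr(b) - tr(a^-1 b^-1 a^-1 b a^2 b) = -x^2*y*z^2 + x^3*z + x*y^2*z + x*z^3 - 4*x*z + y

-x^2*y*z^2 + x^3*z + x*y^2*z + x*z^3 - 4*x*z + y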